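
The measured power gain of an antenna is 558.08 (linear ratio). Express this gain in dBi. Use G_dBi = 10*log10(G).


G_dBi = 10 * log10(558.08) = 27.47 dBi

27.47 dBi


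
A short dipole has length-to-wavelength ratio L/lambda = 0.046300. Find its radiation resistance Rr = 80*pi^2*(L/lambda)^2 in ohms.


Rr = 80 * pi^2 * (0.046300)^2 = 80 * 9.869604 * 2.143690e-03 = 1.693 ohm

1.693 ohm


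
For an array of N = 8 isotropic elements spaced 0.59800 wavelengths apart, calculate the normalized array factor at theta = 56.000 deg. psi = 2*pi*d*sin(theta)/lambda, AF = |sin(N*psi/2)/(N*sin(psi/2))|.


psi = 2*pi*0.59800*sin(56.000 deg) = 3.114980 rad
AF = |sin(8*3.114980/2) / (8*sin(3.114980/2))| = 0.01328

0.01328


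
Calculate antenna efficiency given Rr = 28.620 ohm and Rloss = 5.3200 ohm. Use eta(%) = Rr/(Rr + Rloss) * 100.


eta = 28.620 / (28.620 + 5.3200) * 100 = 84.33%

84.33%


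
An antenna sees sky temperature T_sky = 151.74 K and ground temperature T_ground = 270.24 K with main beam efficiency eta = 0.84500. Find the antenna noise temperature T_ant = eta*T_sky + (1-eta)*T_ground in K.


T_ant = 0.84500 * 151.74 + (1 - 0.84500) * 270.24 = 170.1 K

170.1 K


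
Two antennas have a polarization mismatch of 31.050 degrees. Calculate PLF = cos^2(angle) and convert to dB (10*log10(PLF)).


PLF_linear = cos^2(31.050 deg) = 0.7339649
PLF_dB = 10 * log10(0.7339649) = -1.343 dB

-1.343 dB


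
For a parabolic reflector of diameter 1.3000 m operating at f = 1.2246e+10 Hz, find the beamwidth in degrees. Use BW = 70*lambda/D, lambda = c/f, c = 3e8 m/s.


lambda = c / f = 3.0000e+08 / 1.2246e+10 = 0.02449780 m
BW = 70 * 0.02449780 / 1.3000 = 1.319 deg

1.319 deg


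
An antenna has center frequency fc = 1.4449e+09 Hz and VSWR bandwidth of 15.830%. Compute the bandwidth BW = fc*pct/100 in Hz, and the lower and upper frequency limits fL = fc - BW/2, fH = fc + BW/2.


BW = 1.4449e+09 * 15.830/100 = 2.287277e+08 Hz
fL = 1.4449e+09 - 2.287277e+08/2 = 1.331e+09 Hz
fH = 1.4449e+09 + 2.287277e+08/2 = 1.559e+09 Hz

BW=2.287e+08 Hz, fL=1.331e+09 Hz, fH=1.559e+09 Hz


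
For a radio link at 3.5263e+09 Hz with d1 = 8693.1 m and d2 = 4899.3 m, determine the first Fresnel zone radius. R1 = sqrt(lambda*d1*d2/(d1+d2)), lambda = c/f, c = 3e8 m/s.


lambda = c / f = 3.0000e+08 / 3.5263e+09 = 0.08507501 m
R1 = sqrt(0.08507501 * 8693.1 * 4899.3 / (8693.1 + 4899.3)) = 16.33 m

16.33 m


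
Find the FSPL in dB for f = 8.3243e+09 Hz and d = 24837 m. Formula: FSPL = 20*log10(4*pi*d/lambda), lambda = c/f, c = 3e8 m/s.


lambda = c / f = 3.0000e+08 / 8.3243e+09 = 0.03603907 m
FSPL = 20 * log10(4*pi*24837/0.03603907) = 138.8 dB

138.8 dB


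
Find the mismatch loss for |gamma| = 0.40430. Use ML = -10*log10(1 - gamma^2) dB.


ML = -10 * log10(1 - 0.40430^2) = -10 * log10(0.83654151) = 0.7751 dB

0.7751 dB


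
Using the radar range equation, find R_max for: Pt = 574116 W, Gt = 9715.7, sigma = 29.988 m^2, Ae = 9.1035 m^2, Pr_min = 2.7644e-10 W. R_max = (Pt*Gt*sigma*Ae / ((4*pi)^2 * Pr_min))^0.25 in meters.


R^4 = 574116*9715.7*29.988*9.1035 / ((4*pi)^2 * 2.7644e-10) = 3.488261e+19
R_max = 3.488261e+19^0.25 = 76851 m

76851 m


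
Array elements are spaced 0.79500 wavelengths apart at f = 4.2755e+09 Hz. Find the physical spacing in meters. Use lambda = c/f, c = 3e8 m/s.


lambda = c / f = 3.0000e+08 / 4.2755e+09 = 0.07016723 m
d = 0.79500 * 0.07016723 = 0.05578 m

0.05578 m


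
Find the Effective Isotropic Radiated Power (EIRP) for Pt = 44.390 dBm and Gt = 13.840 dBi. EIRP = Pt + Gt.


EIRP = Pt + Gt = 44.390 + 13.840 = 58.23 dBm

58.23 dBm


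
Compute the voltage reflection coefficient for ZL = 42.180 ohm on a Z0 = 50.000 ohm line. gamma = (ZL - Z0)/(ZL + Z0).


gamma = (42.180 - 50.000) / (42.180 + 50.000) = -0.08483

-0.08483


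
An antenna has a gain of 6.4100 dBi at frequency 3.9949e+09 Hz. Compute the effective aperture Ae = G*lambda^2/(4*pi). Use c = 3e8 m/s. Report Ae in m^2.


lambda = c / f = 3.0000e+08 / 3.9949e+09 = 0.07509575 m
G_linear = 10^(6.4100/10) = 4.375221
Ae = G_linear * lambda^2 / (4*pi) = 4.375221 * 0.07509575^2 / (4*pi) = 1.963e-03 m^2

1.963e-03 m^2


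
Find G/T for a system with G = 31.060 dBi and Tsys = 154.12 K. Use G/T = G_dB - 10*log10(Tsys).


G/T = 31.060 - 10*log10(154.12) = 31.060 - 21.87859 = 9.181 dB/K

9.181 dB/K


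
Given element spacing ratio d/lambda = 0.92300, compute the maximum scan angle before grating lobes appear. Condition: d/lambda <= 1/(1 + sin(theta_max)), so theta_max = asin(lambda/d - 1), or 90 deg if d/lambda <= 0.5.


lambda/d - 1 = 1/0.92300 - 1 = 0.08342362
theta_max = asin(0.08342362) = 4.785 deg

4.785 deg


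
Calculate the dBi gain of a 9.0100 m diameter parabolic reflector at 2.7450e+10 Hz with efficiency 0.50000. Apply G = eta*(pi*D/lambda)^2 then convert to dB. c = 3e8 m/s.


lambda = c / f = 3.0000e+08 / 2.7450e+10 = 0.01092896 m
G_linear = 0.50000 * (pi * 9.0100 / 0.01092896)^2 = 3.353989e+06
G_dBi = 10 * log10(3.353989e+06) = 65.26 dBi

65.26 dBi


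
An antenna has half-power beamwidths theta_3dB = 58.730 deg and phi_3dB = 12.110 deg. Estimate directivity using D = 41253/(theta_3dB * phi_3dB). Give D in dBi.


D_linear = 41253 / (58.730 * 12.110) = 58.00313
D_dBi = 10 * log10(58.00313) = 17.63 dBi

17.63 dBi


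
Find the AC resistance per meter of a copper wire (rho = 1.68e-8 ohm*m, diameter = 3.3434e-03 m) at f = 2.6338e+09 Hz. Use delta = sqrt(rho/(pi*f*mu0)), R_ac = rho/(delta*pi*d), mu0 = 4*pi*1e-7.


delta = sqrt(1.68e-8 / (pi * 2.6338e+09 * 4*pi*1e-7)) = 1.271111e-06 m
R_ac = 1.68e-8 / (1.271111e-06 * pi * 3.3434e-03) = 1.258 ohm/m

1.258 ohm/m


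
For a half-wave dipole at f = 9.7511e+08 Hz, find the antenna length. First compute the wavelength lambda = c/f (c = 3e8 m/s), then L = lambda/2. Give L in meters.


lambda = c / f = 3.0000e+08 / 9.7511e+08 = 0.3076576 m
L = lambda / 2 = 0.3076576 / 2 = 0.1538 m

0.1538 m


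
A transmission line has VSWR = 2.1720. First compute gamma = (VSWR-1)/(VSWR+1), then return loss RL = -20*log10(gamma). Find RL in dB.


gamma = (2.1720 - 1) / (2.1720 + 1) = 0.3694830
RL = -20 * log10(0.3694830) = 8.648 dB

8.648 dB


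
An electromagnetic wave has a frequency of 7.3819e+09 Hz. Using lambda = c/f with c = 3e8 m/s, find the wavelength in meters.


lambda = c / f = 3.0000e+08 / 7.3819e+09 = 0.04064 m

0.04064 m


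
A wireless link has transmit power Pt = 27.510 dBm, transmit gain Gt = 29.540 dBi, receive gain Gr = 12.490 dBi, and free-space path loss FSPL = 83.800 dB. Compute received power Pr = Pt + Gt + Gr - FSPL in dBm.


Pr = 27.510 + 29.540 + 12.490 - 83.800 = -14.26 dBm

-14.26 dBm


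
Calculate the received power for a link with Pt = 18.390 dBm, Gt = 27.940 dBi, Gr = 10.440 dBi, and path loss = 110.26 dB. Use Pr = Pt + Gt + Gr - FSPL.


Pr = 18.390 + 27.940 + 10.440 - 110.26 = -53.49 dBm

-53.49 dBm


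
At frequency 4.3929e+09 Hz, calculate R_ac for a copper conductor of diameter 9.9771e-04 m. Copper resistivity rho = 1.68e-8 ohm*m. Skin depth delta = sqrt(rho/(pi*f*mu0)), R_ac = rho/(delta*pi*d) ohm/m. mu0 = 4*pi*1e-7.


delta = sqrt(1.68e-8 / (pi * 4.3929e+09 * 4*pi*1e-7)) = 9.842357e-07 m
R_ac = 1.68e-8 / (9.842357e-07 * pi * 9.9771e-04) = 5.446 ohm/m

5.446 ohm/m


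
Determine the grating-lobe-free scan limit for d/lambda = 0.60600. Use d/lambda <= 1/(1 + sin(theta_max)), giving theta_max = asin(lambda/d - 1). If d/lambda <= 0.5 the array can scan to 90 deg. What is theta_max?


lambda/d - 1 = 1/0.60600 - 1 = 0.6501650
theta_max = asin(0.6501650) = 40.55 deg

40.55 deg


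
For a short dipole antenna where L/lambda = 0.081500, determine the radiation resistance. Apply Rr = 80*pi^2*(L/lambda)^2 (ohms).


Rr = 80 * pi^2 * (0.081500)^2 = 80 * 9.869604 * 6.642250e-03 = 5.245 ohm

5.245 ohm


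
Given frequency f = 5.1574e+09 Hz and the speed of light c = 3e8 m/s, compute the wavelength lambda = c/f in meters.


lambda = c / f = 3.0000e+08 / 5.1574e+09 = 0.05817 m

0.05817 m


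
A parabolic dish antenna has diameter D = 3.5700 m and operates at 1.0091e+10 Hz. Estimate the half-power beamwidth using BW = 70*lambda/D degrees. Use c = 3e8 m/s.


lambda = c / f = 3.0000e+08 / 1.0091e+10 = 0.02972946 m
BW = 70 * 0.02972946 / 3.5700 = 0.5829 deg

0.5829 deg


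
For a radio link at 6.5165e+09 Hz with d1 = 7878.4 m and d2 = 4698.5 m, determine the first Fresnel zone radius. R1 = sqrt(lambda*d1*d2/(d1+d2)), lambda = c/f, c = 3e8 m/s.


lambda = c / f = 3.0000e+08 / 6.5165e+09 = 0.04603698 m
R1 = sqrt(0.04603698 * 7878.4 * 4698.5 / (7878.4 + 4698.5)) = 11.64 m

11.64 m


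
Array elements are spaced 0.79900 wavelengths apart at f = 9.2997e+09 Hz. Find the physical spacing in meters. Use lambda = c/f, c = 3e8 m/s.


lambda = c / f = 3.0000e+08 / 9.2997e+09 = 0.03225911 m
d = 0.79900 * 0.03225911 = 0.02578 m

0.02578 m


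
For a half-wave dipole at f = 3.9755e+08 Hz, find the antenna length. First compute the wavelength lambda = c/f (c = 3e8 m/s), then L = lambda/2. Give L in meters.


lambda = c / f = 3.0000e+08 / 3.9755e+08 = 0.7546221 m
L = lambda / 2 = 0.7546221 / 2 = 0.3773 m

0.3773 m


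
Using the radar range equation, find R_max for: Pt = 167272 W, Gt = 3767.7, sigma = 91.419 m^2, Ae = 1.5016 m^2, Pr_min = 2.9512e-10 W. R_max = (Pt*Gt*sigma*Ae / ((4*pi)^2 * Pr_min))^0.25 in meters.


R^4 = 167272*3767.7*91.419*1.5016 / ((4*pi)^2 * 2.9512e-10) = 1.856402e+18
R_max = 1.856402e+18^0.25 = 36912 m

36912 m


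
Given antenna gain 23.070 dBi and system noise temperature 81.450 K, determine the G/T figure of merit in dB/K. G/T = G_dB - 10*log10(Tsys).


G/T = 23.070 - 10*log10(81.450) = 23.070 - 19.10891 = 3.961 dB/K

3.961 dB/K


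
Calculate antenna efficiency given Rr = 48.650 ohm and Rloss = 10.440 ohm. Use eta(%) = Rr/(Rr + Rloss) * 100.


eta = 48.650 / (48.650 + 10.440) * 100 = 82.33%

82.33%


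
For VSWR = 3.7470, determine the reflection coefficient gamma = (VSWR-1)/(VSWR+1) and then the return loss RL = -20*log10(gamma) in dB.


gamma = (3.7470 - 1) / (3.7470 + 1) = 0.5786813
RL = -20 * log10(0.5786813) = 4.751 dB

4.751 dB


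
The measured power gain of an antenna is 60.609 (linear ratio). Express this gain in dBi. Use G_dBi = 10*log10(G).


G_dBi = 10 * log10(60.609) = 17.83 dBi

17.83 dBi


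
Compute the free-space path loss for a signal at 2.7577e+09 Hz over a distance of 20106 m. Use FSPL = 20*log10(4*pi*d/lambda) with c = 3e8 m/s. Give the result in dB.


lambda = c / f = 3.0000e+08 / 2.7577e+09 = 0.1087863 m
FSPL = 20 * log10(4*pi*20106/0.1087863) = 127.3 dB

127.3 dB


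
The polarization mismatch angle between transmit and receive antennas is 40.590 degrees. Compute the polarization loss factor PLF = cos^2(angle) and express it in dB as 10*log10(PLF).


PLF_linear = cos^2(40.590 deg) = 0.5766654
PLF_dB = 10 * log10(0.5766654) = -2.391 dB

-2.391 dB


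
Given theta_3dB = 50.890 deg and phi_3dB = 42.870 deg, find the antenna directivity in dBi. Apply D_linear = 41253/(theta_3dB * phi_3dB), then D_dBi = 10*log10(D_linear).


D_linear = 41253 / (50.890 * 42.870) = 18.90905
D_dBi = 10 * log10(18.90905) = 12.77 dBi

12.77 dBi


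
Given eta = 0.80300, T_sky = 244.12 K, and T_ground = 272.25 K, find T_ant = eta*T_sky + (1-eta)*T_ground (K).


T_ant = 0.80300 * 244.12 + (1 - 0.80300) * 272.25 = 249.7 K

249.7 K


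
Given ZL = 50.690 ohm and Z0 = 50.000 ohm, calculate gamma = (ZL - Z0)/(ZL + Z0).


gamma = (50.690 - 50.000) / (50.690 + 50.000) = 6.853e-03

6.853e-03


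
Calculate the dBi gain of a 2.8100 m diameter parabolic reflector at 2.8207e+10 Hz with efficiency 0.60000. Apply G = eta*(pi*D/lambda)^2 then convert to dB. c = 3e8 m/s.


lambda = c / f = 3.0000e+08 / 2.8207e+10 = 0.01063566 m
G_linear = 0.60000 * (pi * 2.8100 / 0.01063566)^2 = 413366.0
G_dBi = 10 * log10(413366.0) = 56.16 dBi

56.16 dBi


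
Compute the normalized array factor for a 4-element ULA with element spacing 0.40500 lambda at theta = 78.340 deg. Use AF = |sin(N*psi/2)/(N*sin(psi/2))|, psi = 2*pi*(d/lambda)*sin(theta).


psi = 2*pi*0.40500*sin(78.340 deg) = 2.492178 rad
AF = |sin(4*2.492178/2) / (4*sin(2.492178/2))| = 0.2541

0.2541


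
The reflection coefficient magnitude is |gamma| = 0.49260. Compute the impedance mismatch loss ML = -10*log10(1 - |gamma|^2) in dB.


ML = -10 * log10(1 - 0.49260^2) = -10 * log10(0.75734524) = 1.207 dB

1.207 dB


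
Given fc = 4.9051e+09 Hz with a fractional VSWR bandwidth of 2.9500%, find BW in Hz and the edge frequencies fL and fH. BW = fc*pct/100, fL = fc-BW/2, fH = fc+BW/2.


BW = 4.9051e+09 * 2.9500/100 = 1.447004e+08 Hz
fL = 4.9051e+09 - 1.447004e+08/2 = 4.833e+09 Hz
fH = 4.9051e+09 + 1.447004e+08/2 = 4.977e+09 Hz

BW=1.447e+08 Hz, fL=4.833e+09 Hz, fH=4.977e+09 Hz


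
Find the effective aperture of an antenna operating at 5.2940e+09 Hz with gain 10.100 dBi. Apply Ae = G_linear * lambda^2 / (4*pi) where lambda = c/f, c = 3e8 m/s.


lambda = c / f = 3.0000e+08 / 5.2940e+09 = 0.05666793 m
G_linear = 10^(10.100/10) = 10.23293
Ae = G_linear * lambda^2 / (4*pi) = 10.23293 * 0.05666793^2 / (4*pi) = 2.615e-03 m^2

2.615e-03 m^2


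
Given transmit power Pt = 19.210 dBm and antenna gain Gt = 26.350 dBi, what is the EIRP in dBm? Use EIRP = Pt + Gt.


EIRP = Pt + Gt = 19.210 + 26.350 = 45.56 dBm

45.56 dBm


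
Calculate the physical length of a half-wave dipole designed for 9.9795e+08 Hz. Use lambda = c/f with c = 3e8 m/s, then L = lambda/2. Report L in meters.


lambda = c / f = 3.0000e+08 / 9.9795e+08 = 0.3006163 m
L = lambda / 2 = 0.3006163 / 2 = 0.1503 m

0.1503 m


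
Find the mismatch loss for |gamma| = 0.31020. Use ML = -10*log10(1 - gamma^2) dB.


ML = -10 * log10(1 - 0.31020^2) = -10 * log10(0.90377596) = 0.4394 dB

0.4394 dB


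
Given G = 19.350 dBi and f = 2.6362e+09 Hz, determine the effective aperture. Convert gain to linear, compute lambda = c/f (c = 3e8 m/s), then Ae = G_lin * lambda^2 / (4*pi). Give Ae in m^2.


lambda = c / f = 3.0000e+08 / 2.6362e+09 = 0.1138002 m
G_linear = 10^(19.350/10) = 86.09938
Ae = G_linear * lambda^2 / (4*pi) = 86.09938 * 0.1138002^2 / (4*pi) = 0.08873 m^2

0.08873 m^2


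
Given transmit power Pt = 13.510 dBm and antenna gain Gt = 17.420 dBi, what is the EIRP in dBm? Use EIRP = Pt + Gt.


EIRP = Pt + Gt = 13.510 + 17.420 = 30.93 dBm

30.93 dBm


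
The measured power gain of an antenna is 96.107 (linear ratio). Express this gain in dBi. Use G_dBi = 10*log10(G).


G_dBi = 10 * log10(96.107) = 19.83 dBi

19.83 dBi


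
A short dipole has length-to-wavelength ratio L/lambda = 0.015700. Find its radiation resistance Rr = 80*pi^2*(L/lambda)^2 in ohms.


Rr = 80 * pi^2 * (0.015700)^2 = 80 * 9.869604 * 2.464900e-04 = 0.1946 ohm

0.1946 ohm


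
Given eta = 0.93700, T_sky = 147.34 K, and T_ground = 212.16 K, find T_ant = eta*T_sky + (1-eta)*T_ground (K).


T_ant = 0.93700 * 147.34 + (1 - 0.93700) * 212.16 = 151.4 K

151.4 K


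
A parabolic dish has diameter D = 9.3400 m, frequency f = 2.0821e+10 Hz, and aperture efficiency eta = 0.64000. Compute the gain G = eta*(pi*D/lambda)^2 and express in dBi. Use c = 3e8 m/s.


lambda = c / f = 3.0000e+08 / 2.0821e+10 = 0.01440853 m
G_linear = 0.64000 * (pi * 9.3400 / 0.01440853)^2 = 2.654203e+06
G_dBi = 10 * log10(2.654203e+06) = 64.24 dBi

64.24 dBi


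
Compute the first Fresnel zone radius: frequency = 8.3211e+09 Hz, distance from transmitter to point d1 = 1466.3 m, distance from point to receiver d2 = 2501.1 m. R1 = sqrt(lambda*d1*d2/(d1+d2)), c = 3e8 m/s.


lambda = c / f = 3.0000e+08 / 8.3211e+09 = 0.03605293 m
R1 = sqrt(0.03605293 * 1466.3 * 2501.1 / (1466.3 + 2501.1)) = 5.773 m

5.773 m


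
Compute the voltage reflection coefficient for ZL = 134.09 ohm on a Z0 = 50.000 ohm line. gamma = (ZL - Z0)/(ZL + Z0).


gamma = (134.09 - 50.000) / (134.09 + 50.000) = 0.4568

0.4568


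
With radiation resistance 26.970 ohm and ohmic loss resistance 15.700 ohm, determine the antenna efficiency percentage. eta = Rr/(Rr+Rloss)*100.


eta = 26.970 / (26.970 + 15.700) * 100 = 63.21%

63.21%


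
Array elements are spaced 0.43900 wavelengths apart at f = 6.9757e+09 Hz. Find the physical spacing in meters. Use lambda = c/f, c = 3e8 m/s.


lambda = c / f = 3.0000e+08 / 6.9757e+09 = 0.04300644 m
d = 0.43900 * 0.04300644 = 0.01888 m

0.01888 m


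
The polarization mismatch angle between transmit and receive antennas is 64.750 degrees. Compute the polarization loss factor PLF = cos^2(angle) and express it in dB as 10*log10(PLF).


PLF_linear = cos^2(64.750 deg) = 0.1819609
PLF_dB = 10 * log10(0.1819609) = -7.400 dB

-7.400 dB


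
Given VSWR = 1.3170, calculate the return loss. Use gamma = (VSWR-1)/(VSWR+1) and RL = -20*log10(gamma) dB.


gamma = (1.3170 - 1) / (1.3170 + 1) = 0.1368148
RL = -20 * log10(0.1368148) = 17.28 dB

17.28 dB


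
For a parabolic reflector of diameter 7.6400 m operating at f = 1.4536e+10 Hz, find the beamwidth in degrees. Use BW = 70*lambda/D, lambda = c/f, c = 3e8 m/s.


lambda = c / f = 3.0000e+08 / 1.4536e+10 = 0.02063841 m
BW = 70 * 0.02063841 / 7.6400 = 0.1891 deg

0.1891 deg


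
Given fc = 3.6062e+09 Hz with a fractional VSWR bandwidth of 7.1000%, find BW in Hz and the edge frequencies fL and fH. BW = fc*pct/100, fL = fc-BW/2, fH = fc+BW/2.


BW = 3.6062e+09 * 7.1000/100 = 2.560402e+08 Hz
fL = 3.6062e+09 - 2.560402e+08/2 = 3.478e+09 Hz
fH = 3.6062e+09 + 2.560402e+08/2 = 3.734e+09 Hz

BW=2.560e+08 Hz, fL=3.478e+09 Hz, fH=3.734e+09 Hz


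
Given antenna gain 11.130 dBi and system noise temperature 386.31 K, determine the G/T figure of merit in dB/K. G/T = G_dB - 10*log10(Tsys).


G/T = 11.130 - 10*log10(386.31) = 11.130 - 25.86936 = -14.74 dB/K

-14.74 dB/K


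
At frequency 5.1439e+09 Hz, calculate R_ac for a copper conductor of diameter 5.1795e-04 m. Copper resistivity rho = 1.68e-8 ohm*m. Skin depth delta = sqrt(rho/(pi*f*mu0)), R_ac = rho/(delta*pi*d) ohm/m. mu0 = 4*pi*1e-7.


delta = sqrt(1.68e-8 / (pi * 5.1439e+09 * 4*pi*1e-7)) = 9.095541e-07 m
R_ac = 1.68e-8 / (9.095541e-07 * pi * 5.1795e-04) = 11.35 ohm/m

11.35 ohm/m


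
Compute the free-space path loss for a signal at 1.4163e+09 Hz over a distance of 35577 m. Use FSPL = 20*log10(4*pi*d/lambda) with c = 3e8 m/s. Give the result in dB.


lambda = c / f = 3.0000e+08 / 1.4163e+09 = 0.2118195 m
FSPL = 20 * log10(4*pi*35577/0.2118195) = 126.5 dB

126.5 dB


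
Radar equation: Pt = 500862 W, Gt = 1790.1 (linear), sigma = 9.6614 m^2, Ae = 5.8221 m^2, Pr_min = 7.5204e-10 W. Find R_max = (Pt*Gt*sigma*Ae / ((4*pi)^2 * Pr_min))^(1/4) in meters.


R^4 = 500862*1790.1*9.6614*5.8221 / ((4*pi)^2 * 7.5204e-10) = 4.246728e+17
R_max = 4.246728e+17^0.25 = 25528 m

25528 m


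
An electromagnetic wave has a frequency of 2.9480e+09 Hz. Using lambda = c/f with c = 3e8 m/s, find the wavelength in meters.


lambda = c / f = 3.0000e+08 / 2.9480e+09 = 0.1018 m

0.1018 m


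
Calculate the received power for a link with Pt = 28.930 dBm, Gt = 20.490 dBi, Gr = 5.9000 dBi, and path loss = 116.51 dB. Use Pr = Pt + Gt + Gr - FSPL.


Pr = 28.930 + 20.490 + 5.9000 - 116.51 = -61.19 dBm

-61.19 dBm


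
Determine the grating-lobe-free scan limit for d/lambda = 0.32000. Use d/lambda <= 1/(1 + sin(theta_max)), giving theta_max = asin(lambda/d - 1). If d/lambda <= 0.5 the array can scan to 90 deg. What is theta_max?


lambda/d - 1 = 1/0.32000 - 1 = 2.125000 >= 1
d/lambda <= 0.5, so the array can scan to endfire without grating lobes: theta_max = 90 deg

90 deg


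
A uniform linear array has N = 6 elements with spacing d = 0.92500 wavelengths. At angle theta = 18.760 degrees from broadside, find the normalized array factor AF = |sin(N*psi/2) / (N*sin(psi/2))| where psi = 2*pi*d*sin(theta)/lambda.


psi = 2*pi*0.92500*sin(18.760 deg) = 1.869149 rad
AF = |sin(6*1.869149/2) / (6*sin(1.869149/2))| = 0.1296

0.1296


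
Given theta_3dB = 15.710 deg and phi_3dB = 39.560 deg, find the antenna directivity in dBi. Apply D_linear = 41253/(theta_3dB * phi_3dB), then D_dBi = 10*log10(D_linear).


D_linear = 41253 / (15.710 * 39.560) = 66.37783
D_dBi = 10 * log10(66.37783) = 18.22 dBi

18.22 dBi


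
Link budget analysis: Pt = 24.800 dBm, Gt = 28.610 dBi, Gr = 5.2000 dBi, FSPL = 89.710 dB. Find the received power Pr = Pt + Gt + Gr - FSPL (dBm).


Pr = 24.800 + 28.610 + 5.2000 - 89.710 = -31.10 dBm

-31.10 dBm


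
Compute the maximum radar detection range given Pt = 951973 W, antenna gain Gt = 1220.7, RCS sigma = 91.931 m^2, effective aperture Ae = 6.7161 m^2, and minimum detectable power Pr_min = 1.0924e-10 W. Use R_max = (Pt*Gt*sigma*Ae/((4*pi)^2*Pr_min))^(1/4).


R^4 = 951973*1220.7*91.931*6.7161 / ((4*pi)^2 * 1.0924e-10) = 4.159214e+19
R_max = 4.159214e+19^0.25 = 80307 m

80307 m


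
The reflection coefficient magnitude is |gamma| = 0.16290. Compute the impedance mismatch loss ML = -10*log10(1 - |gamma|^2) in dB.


ML = -10 * log10(1 - 0.16290^2) = -10 * log10(0.97346359) = 0.1168 dB

0.1168 dB


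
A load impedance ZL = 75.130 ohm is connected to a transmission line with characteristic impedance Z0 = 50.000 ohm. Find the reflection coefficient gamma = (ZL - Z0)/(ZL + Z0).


gamma = (75.130 - 50.000) / (75.130 + 50.000) = 0.2008

0.2008


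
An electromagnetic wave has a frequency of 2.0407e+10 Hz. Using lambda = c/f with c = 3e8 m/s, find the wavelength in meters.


lambda = c / f = 3.0000e+08 / 2.0407e+10 = 0.01470 m

0.01470 m


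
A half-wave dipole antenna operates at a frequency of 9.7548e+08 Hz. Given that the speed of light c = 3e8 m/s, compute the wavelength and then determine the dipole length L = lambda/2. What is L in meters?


lambda = c / f = 3.0000e+08 / 9.7548e+08 = 0.3075409 m
L = lambda / 2 = 0.3075409 / 2 = 0.1538 m

0.1538 m


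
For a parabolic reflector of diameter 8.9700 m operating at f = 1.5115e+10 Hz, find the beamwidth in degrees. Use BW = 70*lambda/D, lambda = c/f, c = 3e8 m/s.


lambda = c / f = 3.0000e+08 / 1.5115e+10 = 0.01984783 m
BW = 70 * 0.01984783 / 8.9700 = 0.1549 deg

0.1549 deg


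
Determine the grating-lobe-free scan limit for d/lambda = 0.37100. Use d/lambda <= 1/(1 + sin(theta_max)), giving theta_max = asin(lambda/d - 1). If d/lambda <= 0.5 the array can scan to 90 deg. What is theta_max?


lambda/d - 1 = 1/0.37100 - 1 = 1.695418 >= 1
d/lambda <= 0.5, so the array can scan to endfire without grating lobes: theta_max = 90 deg

90 deg


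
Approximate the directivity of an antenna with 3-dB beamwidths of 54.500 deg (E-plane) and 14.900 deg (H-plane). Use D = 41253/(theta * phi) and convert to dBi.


D_linear = 41253 / (54.500 * 14.900) = 50.80106
D_dBi = 10 * log10(50.80106) = 17.06 dBi

17.06 dBi


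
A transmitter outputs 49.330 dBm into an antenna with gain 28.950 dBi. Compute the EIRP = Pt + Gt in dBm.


EIRP = Pt + Gt = 49.330 + 28.950 = 78.28 dBm

78.28 dBm


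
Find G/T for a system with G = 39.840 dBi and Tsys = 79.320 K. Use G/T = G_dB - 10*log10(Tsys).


G/T = 39.840 - 10*log10(79.320) = 39.840 - 18.99383 = 20.85 dB/K

20.85 dB/K


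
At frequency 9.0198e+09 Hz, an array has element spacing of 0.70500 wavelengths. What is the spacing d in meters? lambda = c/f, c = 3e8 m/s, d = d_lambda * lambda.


lambda = c / f = 3.0000e+08 / 9.0198e+09 = 0.03326016 m
d = 0.70500 * 0.03326016 = 0.02345 m

0.02345 m


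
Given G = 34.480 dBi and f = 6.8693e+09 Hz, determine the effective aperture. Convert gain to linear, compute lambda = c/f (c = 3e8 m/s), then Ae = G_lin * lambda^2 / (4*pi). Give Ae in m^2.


lambda = c / f = 3.0000e+08 / 6.8693e+09 = 0.04367257 m
G_linear = 10^(34.480/10) = 2805.434
Ae = G_linear * lambda^2 / (4*pi) = 2805.434 * 0.04367257^2 / (4*pi) = 0.4258 m^2

0.4258 m^2


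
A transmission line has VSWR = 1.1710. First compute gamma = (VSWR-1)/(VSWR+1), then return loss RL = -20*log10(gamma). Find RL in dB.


gamma = (1.1710 - 1) / (1.1710 + 1) = 0.07876555
RL = -20 * log10(0.07876555) = 22.07 dB

22.07 dB


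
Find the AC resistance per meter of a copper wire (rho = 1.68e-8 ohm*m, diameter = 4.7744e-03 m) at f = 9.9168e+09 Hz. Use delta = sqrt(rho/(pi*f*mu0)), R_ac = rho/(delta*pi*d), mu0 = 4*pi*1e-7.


delta = sqrt(1.68e-8 / (pi * 9.9168e+09 * 4*pi*1e-7)) = 6.550719e-07 m
R_ac = 1.68e-8 / (6.550719e-07 * pi * 4.7744e-03) = 1.710 ohm/m

1.710 ohm/m


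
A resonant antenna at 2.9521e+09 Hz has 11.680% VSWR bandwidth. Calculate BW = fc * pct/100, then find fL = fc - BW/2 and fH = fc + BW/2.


BW = 2.9521e+09 * 11.680/100 = 3.448053e+08 Hz
fL = 2.9521e+09 - 3.448053e+08/2 = 2.780e+09 Hz
fH = 2.9521e+09 + 3.448053e+08/2 = 3.125e+09 Hz

BW=3.448e+08 Hz, fL=2.780e+09 Hz, fH=3.125e+09 Hz


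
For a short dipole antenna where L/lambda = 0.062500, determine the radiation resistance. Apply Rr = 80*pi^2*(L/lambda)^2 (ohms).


Rr = 80 * pi^2 * (0.062500)^2 = 80 * 9.869604 * 3.906250e-03 = 3.084 ohm

3.084 ohm


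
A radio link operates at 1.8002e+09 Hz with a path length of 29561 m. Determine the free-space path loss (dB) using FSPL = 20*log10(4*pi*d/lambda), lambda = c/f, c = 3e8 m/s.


lambda = c / f = 3.0000e+08 / 1.8002e+09 = 0.1666482 m
FSPL = 20 * log10(4*pi*29561/0.1666482) = 127.0 dB

127.0 dB


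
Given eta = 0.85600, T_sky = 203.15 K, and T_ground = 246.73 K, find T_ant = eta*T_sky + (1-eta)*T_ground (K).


T_ant = 0.85600 * 203.15 + (1 - 0.85600) * 246.73 = 209.4 K

209.4 K


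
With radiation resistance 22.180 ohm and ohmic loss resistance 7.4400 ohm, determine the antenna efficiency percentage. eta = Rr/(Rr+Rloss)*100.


eta = 22.180 / (22.180 + 7.4400) * 100 = 74.88%

74.88%


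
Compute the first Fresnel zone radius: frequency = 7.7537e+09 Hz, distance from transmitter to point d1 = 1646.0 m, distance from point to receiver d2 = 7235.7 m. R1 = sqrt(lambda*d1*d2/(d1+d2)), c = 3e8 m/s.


lambda = c / f = 3.0000e+08 / 7.7537e+09 = 0.03869121 m
R1 = sqrt(0.03869121 * 1646.0 * 7235.7 / (1646.0 + 7235.7)) = 7.203 m

7.203 m


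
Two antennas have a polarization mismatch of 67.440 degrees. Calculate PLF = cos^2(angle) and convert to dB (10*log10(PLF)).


PLF_linear = cos^2(67.440 deg) = 0.1471879
PLF_dB = 10 * log10(0.1471879) = -8.321 dB

-8.321 dB


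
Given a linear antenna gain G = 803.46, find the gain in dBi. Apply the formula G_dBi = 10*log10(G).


G_dBi = 10 * log10(803.46) = 29.05 dBi

29.05 dBi


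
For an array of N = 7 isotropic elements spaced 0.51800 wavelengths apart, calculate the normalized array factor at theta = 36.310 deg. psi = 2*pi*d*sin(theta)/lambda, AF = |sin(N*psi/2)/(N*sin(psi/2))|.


psi = 2*pi*0.51800*sin(36.310 deg) = 1.927277 rad
AF = |sin(7*1.927277/2) / (7*sin(1.927277/2))| = 0.07758

0.07758


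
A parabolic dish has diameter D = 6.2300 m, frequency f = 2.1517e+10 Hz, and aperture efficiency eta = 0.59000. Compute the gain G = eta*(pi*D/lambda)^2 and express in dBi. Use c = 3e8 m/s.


lambda = c / f = 3.0000e+08 / 2.1517e+10 = 0.01394246 m
G_linear = 0.59000 * (pi * 6.2300 / 0.01394246)^2 = 1.162650e+06
G_dBi = 10 * log10(1.162650e+06) = 60.65 dBi

60.65 dBi


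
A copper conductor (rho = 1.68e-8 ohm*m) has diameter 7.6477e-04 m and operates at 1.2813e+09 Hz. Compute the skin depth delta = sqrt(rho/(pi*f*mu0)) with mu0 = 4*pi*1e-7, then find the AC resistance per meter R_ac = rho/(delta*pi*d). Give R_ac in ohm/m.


delta = sqrt(1.68e-8 / (pi * 1.2813e+09 * 4*pi*1e-7)) = 1.822424e-06 m
R_ac = 1.68e-8 / (1.822424e-06 * pi * 7.6477e-04) = 3.837 ohm/m

3.837 ohm/m


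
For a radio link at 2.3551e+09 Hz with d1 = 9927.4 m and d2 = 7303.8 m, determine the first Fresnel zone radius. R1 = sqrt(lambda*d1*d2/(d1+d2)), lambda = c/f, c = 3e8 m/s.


lambda = c / f = 3.0000e+08 / 2.3551e+09 = 0.1273831 m
R1 = sqrt(0.1273831 * 9927.4 * 7303.8 / (9927.4 + 7303.8)) = 23.15 m

23.15 m


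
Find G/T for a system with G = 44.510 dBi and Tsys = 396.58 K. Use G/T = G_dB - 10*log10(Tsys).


G/T = 44.510 - 10*log10(396.58) = 44.510 - 25.98331 = 18.53 dB/K

18.53 dB/K


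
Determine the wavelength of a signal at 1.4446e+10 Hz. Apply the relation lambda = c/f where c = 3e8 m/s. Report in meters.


lambda = c / f = 3.0000e+08 / 1.4446e+10 = 0.02077 m

0.02077 m


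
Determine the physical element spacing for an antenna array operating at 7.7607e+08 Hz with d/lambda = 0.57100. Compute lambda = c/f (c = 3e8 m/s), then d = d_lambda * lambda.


lambda = c / f = 3.0000e+08 / 7.7607e+08 = 0.3865631 m
d = 0.57100 * 0.3865631 = 0.2207 m

0.2207 m


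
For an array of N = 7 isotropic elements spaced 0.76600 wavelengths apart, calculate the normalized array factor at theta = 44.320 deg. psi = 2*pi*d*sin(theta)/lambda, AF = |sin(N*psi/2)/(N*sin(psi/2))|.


psi = 2*pi*0.76600*sin(44.320 deg) = 3.362619 rad
AF = |sin(7*3.362619/2) / (7*sin(3.362619/2))| = 0.1028

0.1028


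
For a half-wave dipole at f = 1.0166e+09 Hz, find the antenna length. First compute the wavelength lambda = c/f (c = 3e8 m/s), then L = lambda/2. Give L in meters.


lambda = c / f = 3.0000e+08 / 1.0166e+09 = 0.2951013 m
L = lambda / 2 = 0.2951013 / 2 = 0.1476 m

0.1476 m


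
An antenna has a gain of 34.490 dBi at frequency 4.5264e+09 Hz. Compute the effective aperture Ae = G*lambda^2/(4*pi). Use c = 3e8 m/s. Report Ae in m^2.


lambda = c / f = 3.0000e+08 / 4.5264e+09 = 0.06627784 m
G_linear = 10^(34.490/10) = 2811.901
Ae = G_linear * lambda^2 / (4*pi) = 2811.901 * 0.06627784^2 / (4*pi) = 0.9829 m^2

0.9829 m^2


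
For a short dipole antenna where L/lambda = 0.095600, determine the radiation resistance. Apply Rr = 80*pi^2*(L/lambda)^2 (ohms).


Rr = 80 * pi^2 * (0.095600)^2 = 80 * 9.869604 * 9.139360e-03 = 7.216 ohm

7.216 ohm


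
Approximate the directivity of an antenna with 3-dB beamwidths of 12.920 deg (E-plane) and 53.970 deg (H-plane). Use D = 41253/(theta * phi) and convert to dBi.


D_linear = 41253 / (12.920 * 53.970) = 59.16169
D_dBi = 10 * log10(59.16169) = 17.72 dBi

17.72 dBi


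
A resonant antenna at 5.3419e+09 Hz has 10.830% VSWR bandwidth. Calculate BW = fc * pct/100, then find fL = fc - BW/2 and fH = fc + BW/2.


BW = 5.3419e+09 * 10.830/100 = 5.785278e+08 Hz
fL = 5.3419e+09 - 5.785278e+08/2 = 5.053e+09 Hz
fH = 5.3419e+09 + 5.785278e+08/2 = 5.631e+09 Hz

BW=5.785e+08 Hz, fL=5.053e+09 Hz, fH=5.631e+09 Hz


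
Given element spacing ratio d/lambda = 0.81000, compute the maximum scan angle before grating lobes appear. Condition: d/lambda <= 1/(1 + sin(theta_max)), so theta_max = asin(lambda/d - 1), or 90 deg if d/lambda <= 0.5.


lambda/d - 1 = 1/0.81000 - 1 = 0.2345679
theta_max = asin(0.2345679) = 13.57 deg

13.57 deg


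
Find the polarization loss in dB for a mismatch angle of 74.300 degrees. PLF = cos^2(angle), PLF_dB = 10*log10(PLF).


PLF_linear = cos^2(74.300 deg) = 0.07322460
PLF_dB = 10 * log10(0.07322460) = -11.35 dB

-11.35 dB


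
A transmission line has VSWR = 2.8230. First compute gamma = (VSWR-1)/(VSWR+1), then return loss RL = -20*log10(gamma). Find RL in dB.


gamma = (2.8230 - 1) / (2.8230 + 1) = 0.4768506
RL = -20 * log10(0.4768506) = 6.432 dB

6.432 dB


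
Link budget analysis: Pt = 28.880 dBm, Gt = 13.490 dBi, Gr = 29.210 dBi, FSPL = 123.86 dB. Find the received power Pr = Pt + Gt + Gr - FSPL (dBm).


Pr = 28.880 + 13.490 + 29.210 - 123.86 = -52.28 dBm

-52.28 dBm


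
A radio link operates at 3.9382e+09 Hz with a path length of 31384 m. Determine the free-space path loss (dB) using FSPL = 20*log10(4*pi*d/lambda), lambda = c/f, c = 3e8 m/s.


lambda = c / f = 3.0000e+08 / 3.9382e+09 = 0.07617693 m
FSPL = 20 * log10(4*pi*31384/0.07617693) = 134.3 dB

134.3 dB


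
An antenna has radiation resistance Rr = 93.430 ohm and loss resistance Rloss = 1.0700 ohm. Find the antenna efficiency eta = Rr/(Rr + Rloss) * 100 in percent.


eta = 93.430 / (93.430 + 1.0700) * 100 = 98.87%

98.87%


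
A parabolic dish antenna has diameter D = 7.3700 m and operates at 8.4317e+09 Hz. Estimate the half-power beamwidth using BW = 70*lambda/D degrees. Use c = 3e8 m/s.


lambda = c / f = 3.0000e+08 / 8.4317e+09 = 0.03558001 m
BW = 70 * 0.03558001 / 7.3700 = 0.3379 deg

0.3379 deg


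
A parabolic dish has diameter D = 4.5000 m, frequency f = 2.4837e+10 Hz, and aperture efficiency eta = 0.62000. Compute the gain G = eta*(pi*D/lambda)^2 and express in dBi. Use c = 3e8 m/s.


lambda = c / f = 3.0000e+08 / 2.4837e+10 = 0.01207875 m
G_linear = 0.62000 * (pi * 4.5000 / 0.01207875)^2 = 849322.2
G_dBi = 10 * log10(849322.2) = 59.29 dBi

59.29 dBi


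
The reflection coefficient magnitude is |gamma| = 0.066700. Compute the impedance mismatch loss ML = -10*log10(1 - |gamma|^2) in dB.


ML = -10 * log10(1 - 0.066700^2) = -10 * log10(0.99555111) = 0.01936 dB

0.01936 dB


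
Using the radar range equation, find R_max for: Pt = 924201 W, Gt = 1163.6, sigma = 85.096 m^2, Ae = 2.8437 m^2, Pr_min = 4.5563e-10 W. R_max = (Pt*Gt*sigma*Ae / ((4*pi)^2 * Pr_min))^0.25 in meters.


R^4 = 924201*1163.6*85.096*2.8437 / ((4*pi)^2 * 4.5563e-10) = 3.616854e+18
R_max = 3.616854e+18^0.25 = 43610 m

43610 m


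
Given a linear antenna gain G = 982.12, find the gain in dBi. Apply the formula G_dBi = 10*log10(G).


G_dBi = 10 * log10(982.12) = 29.92 dBi

29.92 dBi


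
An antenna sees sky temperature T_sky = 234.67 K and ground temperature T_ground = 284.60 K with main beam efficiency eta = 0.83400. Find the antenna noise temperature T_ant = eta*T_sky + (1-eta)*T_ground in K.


T_ant = 0.83400 * 234.67 + (1 - 0.83400) * 284.60 = 243.0 K

243.0 K


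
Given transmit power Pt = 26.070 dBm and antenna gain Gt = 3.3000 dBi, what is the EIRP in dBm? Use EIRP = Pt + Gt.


EIRP = Pt + Gt = 26.070 + 3.3000 = 29.37 dBm

29.37 dBm


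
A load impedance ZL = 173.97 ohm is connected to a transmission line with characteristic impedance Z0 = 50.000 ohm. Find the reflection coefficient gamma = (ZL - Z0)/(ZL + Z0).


gamma = (173.97 - 50.000) / (173.97 + 50.000) = 0.5535

0.5535


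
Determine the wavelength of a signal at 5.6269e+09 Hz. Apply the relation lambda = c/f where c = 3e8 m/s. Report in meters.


lambda = c / f = 3.0000e+08 / 5.6269e+09 = 0.05332 m

0.05332 m


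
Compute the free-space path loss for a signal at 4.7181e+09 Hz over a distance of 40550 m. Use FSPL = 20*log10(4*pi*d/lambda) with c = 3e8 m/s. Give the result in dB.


lambda = c / f = 3.0000e+08 / 4.7181e+09 = 0.06358492 m
FSPL = 20 * log10(4*pi*40550/0.06358492) = 138.1 dB

138.1 dB


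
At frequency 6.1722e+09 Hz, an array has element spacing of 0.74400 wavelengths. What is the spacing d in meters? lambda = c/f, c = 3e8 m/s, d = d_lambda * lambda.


lambda = c / f = 3.0000e+08 / 6.1722e+09 = 0.04860504 m
d = 0.74400 * 0.04860504 = 0.03616 m

0.03616 m


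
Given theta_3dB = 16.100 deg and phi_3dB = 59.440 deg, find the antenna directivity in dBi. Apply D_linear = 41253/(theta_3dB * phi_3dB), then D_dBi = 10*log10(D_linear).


D_linear = 41253 / (16.100 * 59.440) = 43.10730
D_dBi = 10 * log10(43.10730) = 16.35 dBi

16.35 dBi


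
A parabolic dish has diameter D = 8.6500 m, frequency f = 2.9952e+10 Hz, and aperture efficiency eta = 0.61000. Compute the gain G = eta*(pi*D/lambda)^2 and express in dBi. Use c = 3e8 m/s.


lambda = c / f = 3.0000e+08 / 2.9952e+10 = 0.01001603 m
G_linear = 0.61000 * (pi * 8.6500 / 0.01001603)^2 = 4.490250e+06
G_dBi = 10 * log10(4.490250e+06) = 66.52 dBi

66.52 dBi


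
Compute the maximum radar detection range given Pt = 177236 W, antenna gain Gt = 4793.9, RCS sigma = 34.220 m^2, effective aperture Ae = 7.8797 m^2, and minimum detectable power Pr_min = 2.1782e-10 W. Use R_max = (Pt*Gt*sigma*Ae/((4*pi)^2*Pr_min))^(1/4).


R^4 = 177236*4793.9*34.220*7.8797 / ((4*pi)^2 * 2.1782e-10) = 6.660596e+18
R_max = 6.660596e+18^0.25 = 50802 m

50802 m


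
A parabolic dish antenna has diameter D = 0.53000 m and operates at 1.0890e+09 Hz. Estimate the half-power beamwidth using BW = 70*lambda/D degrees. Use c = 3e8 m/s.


lambda = c / f = 3.0000e+08 / 1.0890e+09 = 0.2754821 m
BW = 70 * 0.2754821 / 0.53000 = 36.38 deg

36.38 deg


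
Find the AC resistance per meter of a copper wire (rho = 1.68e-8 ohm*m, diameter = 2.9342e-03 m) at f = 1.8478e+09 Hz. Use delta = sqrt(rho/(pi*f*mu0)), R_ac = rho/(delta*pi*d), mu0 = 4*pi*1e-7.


delta = sqrt(1.68e-8 / (pi * 1.8478e+09 * 4*pi*1e-7)) = 1.517565e-06 m
R_ac = 1.68e-8 / (1.517565e-06 * pi * 2.9342e-03) = 1.201 ohm/m

1.201 ohm/m


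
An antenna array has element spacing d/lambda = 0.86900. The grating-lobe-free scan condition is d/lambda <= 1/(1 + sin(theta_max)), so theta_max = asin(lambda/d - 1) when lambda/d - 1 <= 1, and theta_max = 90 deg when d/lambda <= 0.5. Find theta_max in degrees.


lambda/d - 1 = 1/0.86900 - 1 = 0.1507480
theta_max = asin(0.1507480) = 8.670 deg

8.670 deg


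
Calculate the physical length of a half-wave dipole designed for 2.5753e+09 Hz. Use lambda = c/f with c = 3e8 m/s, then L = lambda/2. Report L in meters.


lambda = c / f = 3.0000e+08 / 2.5753e+09 = 0.1164913 m
L = lambda / 2 = 0.1164913 / 2 = 0.05825 m

0.05825 m


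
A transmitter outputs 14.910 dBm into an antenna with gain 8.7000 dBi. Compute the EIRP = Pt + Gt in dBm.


EIRP = Pt + Gt = 14.910 + 8.7000 = 23.61 dBm

23.61 dBm


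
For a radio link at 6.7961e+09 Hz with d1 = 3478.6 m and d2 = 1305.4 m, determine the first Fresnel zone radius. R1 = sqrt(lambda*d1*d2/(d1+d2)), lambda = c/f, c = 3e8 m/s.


lambda = c / f = 3.0000e+08 / 6.7961e+09 = 0.04414296 m
R1 = sqrt(0.04414296 * 3478.6 * 1305.4 / (3478.6 + 1305.4)) = 6.473 m

6.473 m


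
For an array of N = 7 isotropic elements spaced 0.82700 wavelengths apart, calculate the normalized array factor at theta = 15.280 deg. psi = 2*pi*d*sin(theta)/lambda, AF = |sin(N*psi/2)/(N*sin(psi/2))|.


psi = 2*pi*0.82700*sin(15.280 deg) = 1.369386 rad
AF = |sin(7*1.369386/2) / (7*sin(1.369386/2))| = 0.2252

0.2252


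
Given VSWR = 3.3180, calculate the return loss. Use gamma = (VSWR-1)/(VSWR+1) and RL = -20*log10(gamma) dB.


gamma = (3.3180 - 1) / (3.3180 + 1) = 0.5368226
RL = -20 * log10(0.5368226) = 5.403 dB

5.403 dB


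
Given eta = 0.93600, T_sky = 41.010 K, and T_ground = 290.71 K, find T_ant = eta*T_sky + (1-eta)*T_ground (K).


T_ant = 0.93600 * 41.010 + (1 - 0.93600) * 290.71 = 56.99 K

56.99 K


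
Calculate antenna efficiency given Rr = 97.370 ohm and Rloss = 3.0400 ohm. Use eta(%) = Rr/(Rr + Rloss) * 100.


eta = 97.370 / (97.370 + 3.0400) * 100 = 96.97%

96.97%


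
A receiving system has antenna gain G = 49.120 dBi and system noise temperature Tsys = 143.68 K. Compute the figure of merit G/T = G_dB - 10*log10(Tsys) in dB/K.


G/T = 49.120 - 10*log10(143.68) = 49.120 - 21.57396 = 27.55 dB/K

27.55 dB/K


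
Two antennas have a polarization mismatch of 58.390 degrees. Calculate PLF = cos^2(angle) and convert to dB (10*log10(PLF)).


PLF_linear = cos^2(58.390 deg) = 0.2747170
PLF_dB = 10 * log10(0.2747170) = -5.611 dB

-5.611 dB


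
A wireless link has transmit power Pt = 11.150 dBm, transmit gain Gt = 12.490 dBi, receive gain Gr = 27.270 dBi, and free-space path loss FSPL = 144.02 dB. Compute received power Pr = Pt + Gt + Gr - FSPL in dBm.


Pr = 11.150 + 12.490 + 27.270 - 144.02 = -93.11 dBm

-93.11 dBm


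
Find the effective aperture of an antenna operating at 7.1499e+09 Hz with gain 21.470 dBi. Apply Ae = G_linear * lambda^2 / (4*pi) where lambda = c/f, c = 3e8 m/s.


lambda = c / f = 3.0000e+08 / 7.1499e+09 = 0.04195863 m
G_linear = 10^(21.470/10) = 140.2814
Ae = G_linear * lambda^2 / (4*pi) = 140.2814 * 0.04195863^2 / (4*pi) = 0.01965 m^2

0.01965 m^2


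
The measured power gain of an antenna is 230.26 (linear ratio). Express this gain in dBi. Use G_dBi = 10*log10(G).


G_dBi = 10 * log10(230.26) = 23.62 dBi

23.62 dBi
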